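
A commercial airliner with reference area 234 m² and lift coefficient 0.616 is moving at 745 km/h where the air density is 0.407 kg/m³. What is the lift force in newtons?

L = 1.26×10^6 N

Convert speed: v = 745 km/h ÷ 3.6 = 206.9 m/s.
L = ½ρv²S·CL = ½ × 0.407 × 206.9² × 234 × 0.616 = 1.26×10^6 N ≈ 1260 kN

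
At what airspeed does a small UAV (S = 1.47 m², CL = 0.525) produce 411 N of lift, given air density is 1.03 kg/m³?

L = ½ρv²S·CL ⇒ v = √(2L/(ρ·S·CL))
v = √(2 × 411 / (1.03 × 1.47 × 0.525)) = √1034 = 32.2 m/s

v = 32.2 m/s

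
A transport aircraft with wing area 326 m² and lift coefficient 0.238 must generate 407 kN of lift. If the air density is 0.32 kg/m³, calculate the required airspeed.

L = ½ρv²S·CL ⇒ v = √(2L/(ρ·S·CL))
v = √(2 × 4.07×10^5 / (0.32 × 326 × 0.238)) = √32790 = 181 m/s

v = 181 m/s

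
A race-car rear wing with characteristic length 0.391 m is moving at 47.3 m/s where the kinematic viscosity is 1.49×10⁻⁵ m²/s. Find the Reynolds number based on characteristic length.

Re = v·c/ν = 47.3 × 0.391 / (1.49×10⁻⁵) = 1.24×10^6

Re = 1.24×10^6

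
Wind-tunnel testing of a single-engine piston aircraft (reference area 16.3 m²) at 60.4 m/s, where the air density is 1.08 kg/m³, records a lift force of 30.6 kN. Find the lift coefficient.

CL = 0.953

From L = ½ρv²S·CL, rearranging gives CL = 2L/(ρv²S).
CL = 2 × 30600 / (1.08 × 60.4² × 16.3) = 0.953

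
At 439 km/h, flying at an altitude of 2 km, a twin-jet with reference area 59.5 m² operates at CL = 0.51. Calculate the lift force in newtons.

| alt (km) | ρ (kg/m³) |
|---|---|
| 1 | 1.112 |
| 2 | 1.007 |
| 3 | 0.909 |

L = 2.27×10^5 N

At 2 km, from the table: ρ = 1.007 kg/m³.
Convert speed: v = 439 km/h ÷ 3.6 = 121.9 m/s.
L = ½ρv²S·CL = ½ × 1.007 × 121.9² × 59.5 × 0.51 = 2.27×10^5 N ≈ 227 kN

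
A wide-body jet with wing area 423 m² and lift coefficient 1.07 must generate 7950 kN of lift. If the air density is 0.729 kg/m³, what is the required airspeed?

v = 220 m/s

L = ½ρv²S·CL ⇒ v = √(2L/(ρ·S·CL))
v = √(2 × 7.95×10^6 / (0.729 × 423 × 1.07)) = √48190 = 220 m/s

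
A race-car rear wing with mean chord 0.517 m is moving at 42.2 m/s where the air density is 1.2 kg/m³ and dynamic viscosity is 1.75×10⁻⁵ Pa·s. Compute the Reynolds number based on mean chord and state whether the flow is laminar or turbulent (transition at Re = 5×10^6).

Re = ρ·v·c/μ = 1.2 × 42.2 × 0.517 / (1.75×10⁻⁵) = 1.5×10^6
Since 1.5×10^6 < 5×10^6, the flow is laminar.

Re = 1.5×10^6 (laminar)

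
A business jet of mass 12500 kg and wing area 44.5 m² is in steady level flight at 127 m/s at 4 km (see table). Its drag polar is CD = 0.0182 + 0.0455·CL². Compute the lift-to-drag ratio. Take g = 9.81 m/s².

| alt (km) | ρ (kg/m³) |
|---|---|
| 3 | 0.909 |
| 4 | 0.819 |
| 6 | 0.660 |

At 4 km, from the table: ρ = 0.819 kg/m³.
Level flight ⇒ L = W = m·g = 12500 × 9.81 = 1.2262×10^5 N.
q = ½ρv² = ½ × 0.819 × 127² = 6605 Pa.
Required CL = L/(qS) = 1.2262×10^5/(6605·44.5) = 0.4172.
CD = 0.0182 + 0.0455 × 0.4172² = 0.02612.
L/D = CL/CD = 0.4172 / 0.02612 = 16

L/D = 16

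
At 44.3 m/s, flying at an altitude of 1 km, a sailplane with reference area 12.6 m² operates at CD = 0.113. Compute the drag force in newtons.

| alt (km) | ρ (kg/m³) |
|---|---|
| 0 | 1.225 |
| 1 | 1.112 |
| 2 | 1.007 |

At 1 km, from the table: ρ = 1.112 kg/m³.
Dynamic pressure q = ½ρv² = ½ × 1.112 × 44.3² = 1091 Pa.
D = q·S·CD = 1091 × 12.6 × 0.113 = 1550 N

D = 1550 N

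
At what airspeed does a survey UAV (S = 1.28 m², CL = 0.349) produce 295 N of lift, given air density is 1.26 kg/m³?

v = 32.4 m/s

L = ½ρv²S·CL ⇒ v = √(2L/(ρ·S·CL))
v = √(2 × 295 / (1.26 × 1.28 × 0.349)) = √1048 = 32.4 m/s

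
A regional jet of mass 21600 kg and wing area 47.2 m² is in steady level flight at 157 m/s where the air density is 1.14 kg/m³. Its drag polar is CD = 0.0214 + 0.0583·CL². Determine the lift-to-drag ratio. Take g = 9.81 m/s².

Weight W = mg = 21600 × 9.81 = 2.119×10^5 N; in level flight L = W.
q = ½ρv² = ½ × 1.14 × 157² = 14050 Pa.
CL = 2W/(ρv²S) = 2×2.119×10^5/(1.14×157²×47.2) = 0.3195.
CD = 0.0214 + 0.0583 × 0.3195² = 0.02735.
L/D = CL/CD = 0.3195 / 0.02735 = 11.7

L/D = 11.7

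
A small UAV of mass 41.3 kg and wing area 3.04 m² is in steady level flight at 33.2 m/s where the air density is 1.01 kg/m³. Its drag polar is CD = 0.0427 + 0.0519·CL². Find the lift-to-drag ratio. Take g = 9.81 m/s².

Level flight ⇒ L = W = m·g = 41.3 × 9.81 = 405.15 N.
Dynamic pressure q = 0.5 × 1.01 × 33.2² = 556.6 Pa.
CL = 2W/(ρv²S) = 2×405.15/(1.01×33.2²×3.04) = 0.2394.
CD = 0.0427 + 0.0519 × 0.2394² = 0.04568.
L/D = CL/CD = 0.2394 / 0.04568 = 5.24

L/D = 5.24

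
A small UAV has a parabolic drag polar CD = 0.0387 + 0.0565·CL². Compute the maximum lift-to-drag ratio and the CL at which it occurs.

(L/D)max = 10.7, at CL = 0.828

For CD = CD0 + K·CL², (L/D)max occurs at CL* = √(CD0/K) and equals 1/(2√(K·CD0)).
(L/D)max = 1/(2√(0.0565 × 0.0387)) = 1/(2 × 0.04676) = 10.7
CL* = √(0.0387/0.0565) = 0.828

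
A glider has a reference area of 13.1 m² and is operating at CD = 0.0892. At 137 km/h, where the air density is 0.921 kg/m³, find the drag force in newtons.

Convert speed: v = 137 km/h ÷ 3.6 = 38.06 m/s.
D = ½ρv²S·CD = ½ × 0.921 × 38.06² × 13.1 × 0.0892 = 779 N

D = 779 N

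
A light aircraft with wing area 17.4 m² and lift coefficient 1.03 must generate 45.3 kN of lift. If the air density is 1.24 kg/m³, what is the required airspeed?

L = ½ρv²S·CL ⇒ v = √(2L/(ρ·S·CL))
v = √(2 × 45300 / (1.24 × 17.4 × 1.03)) = √4077 = 63.8 m/s

v = 63.8 m/s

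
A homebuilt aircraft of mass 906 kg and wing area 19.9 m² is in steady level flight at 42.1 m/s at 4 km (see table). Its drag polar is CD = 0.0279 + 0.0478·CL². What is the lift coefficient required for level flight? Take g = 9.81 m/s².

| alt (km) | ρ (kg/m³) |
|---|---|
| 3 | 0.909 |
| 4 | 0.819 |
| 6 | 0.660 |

At 4 km, from the table: ρ = 0.819 kg/m³.
Level flight ⇒ L = W = m·g = 906 × 9.81 = 8887.9 N.
q = ½ρv² = ½ × 0.819 × 42.1² = 725.8 Pa.
CL = 2W/(ρv²S) = 2×8887.9/(0.819×42.1²×19.9) = 0.6154.

CL = 0.615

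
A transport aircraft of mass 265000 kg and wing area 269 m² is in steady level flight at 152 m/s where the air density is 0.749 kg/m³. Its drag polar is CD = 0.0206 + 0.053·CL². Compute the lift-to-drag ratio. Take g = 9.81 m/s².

Weight W = mg = 265000 × 9.81 = 2.5996×10^6 N; in level flight L = W.
q = ½ρv² = ½ × 0.749 × 152² = 8652 Pa.
Required CL = L/(qS) = 2.5996×10^6/(8652·269) = 1.117.
CD = 0.0206 + 0.053 × 1.117² = 0.08672.
L/D = CL/CD = 1.117 / 0.08672 = 12.9

L/D = 12.9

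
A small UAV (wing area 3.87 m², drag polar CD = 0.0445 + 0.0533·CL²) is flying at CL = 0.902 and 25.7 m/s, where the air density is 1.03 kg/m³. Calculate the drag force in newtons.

D = 116 N

CD = 0.0445 + 0.0533 × 0.902² = 0.08787
D = ½ρv²S·CD = ½ × 1.03 × 25.7² × 3.87 × 0.08787 = 116 N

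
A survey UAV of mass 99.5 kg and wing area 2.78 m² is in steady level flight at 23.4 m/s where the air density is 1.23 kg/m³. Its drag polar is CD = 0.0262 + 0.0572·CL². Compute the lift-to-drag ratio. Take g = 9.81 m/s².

L/D = 11.8

Level flight ⇒ L = W = m·g = 99.5 × 9.81 = 976.1 N.
Dynamic pressure q = 0.5 × 1.23 × 23.4² = 336.7 Pa.
CL = W/(q·S) = 976.1 / (336.7 × 2.78) = 1.043.
CD = 0.0262 + 0.0572 × 1.043² = 0.08838.
L/D = CL/CD = 1.043 / 0.08838 = 11.8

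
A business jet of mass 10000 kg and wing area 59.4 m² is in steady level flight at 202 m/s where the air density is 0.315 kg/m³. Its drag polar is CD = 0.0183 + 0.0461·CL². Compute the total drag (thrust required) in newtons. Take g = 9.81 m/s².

Weight W = mg = 10000 × 9.81 = 98100 N; in level flight L = W.
Dynamic pressure q = 0.5 × 0.315 × 202² = 6427 Pa.
CL = 2W/(ρv²S) = 2×98100/(0.315×202²×59.4) = 0.257.
CD = 0.0183 + 0.0461 × 0.257² = 0.02134.
D = q·S·CD = 6427 × 59.4 × 0.02134 = 8148 N

D = 8150 N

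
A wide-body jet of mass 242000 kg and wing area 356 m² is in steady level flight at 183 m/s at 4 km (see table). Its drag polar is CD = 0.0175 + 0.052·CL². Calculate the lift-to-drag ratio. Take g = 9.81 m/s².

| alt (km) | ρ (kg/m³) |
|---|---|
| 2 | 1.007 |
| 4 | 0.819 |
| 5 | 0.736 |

L/D = 16.3

At 4 km, from the table: ρ = 0.819 kg/m³.
Weight W = mg = 242000 × 9.81 = 2.374×10^6 N; in level flight L = W.
Dynamic pressure q = 0.5 × 0.819 × 183² = 13710 Pa.
CL = 2W/(ρv²S) = 2×2.374×10^6/(0.819×183²×356) = 0.4863.
CD = 0.0175 + 0.052 × 0.4863² = 0.0298.
L/D = CL/CD = 0.4863 / 0.0298 = 16.3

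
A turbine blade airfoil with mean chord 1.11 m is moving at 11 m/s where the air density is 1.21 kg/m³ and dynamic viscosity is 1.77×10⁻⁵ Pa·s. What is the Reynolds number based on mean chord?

Re = 8.35×10^5

Re = ρ·v·c/μ = 1.21 × 11 × 1.11 / (1.77×10⁻⁵) = 8.35×10^5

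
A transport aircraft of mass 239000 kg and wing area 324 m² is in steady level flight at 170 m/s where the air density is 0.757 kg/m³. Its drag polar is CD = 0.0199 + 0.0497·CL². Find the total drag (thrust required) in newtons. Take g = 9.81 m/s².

D = 1.48×10^5 N

Weight W = mg = 239000 × 9.81 = 2.3446×10^6 N; in level flight L = W.
q = ½ρv² = ½ × 0.757 × 170² = 10940 Pa.
Required CL = L/(qS) = 2.3446×10^6/(10940·324) = 0.6615.
CD = 0.0199 + 0.0497 × 0.6615² = 0.04165.
D = q·S·CD = 10940 × 324 × 0.04165 = 1.476×10^5 N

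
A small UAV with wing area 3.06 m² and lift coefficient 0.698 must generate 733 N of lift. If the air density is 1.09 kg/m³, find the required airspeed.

L = ½ρv²S·CL ⇒ v = √(2L/(ρ·S·CL))
v = √(2 × 733 / (1.09 × 3.06 × 0.698)) = √629.7 = 25.1 m/s

v = 25.1 m/s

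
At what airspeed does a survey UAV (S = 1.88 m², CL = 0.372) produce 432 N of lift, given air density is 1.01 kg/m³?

v = 35 m/s

L = ½ρv²S·CL ⇒ v = √(2L/(ρ·S·CL))
v = √(2 × 432 / (1.01 × 1.88 × 0.372)) = √1223 = 35 m/s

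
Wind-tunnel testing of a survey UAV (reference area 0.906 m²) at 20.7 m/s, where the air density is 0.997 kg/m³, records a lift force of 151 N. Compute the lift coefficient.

From L = ½ρv²S·CL, rearranging gives CL = 2L/(ρv²S).
CL = 2 × 151 / (0.997 × 20.7² × 0.906) = 0.78

CL = 0.78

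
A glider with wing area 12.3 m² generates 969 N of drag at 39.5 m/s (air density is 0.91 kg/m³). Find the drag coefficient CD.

From D = ½ρv²S·CD, rearranging gives CD = 2D/(ρv²S).
CD = 2 × 969 / (0.91 × 39.5² × 12.3) = 0.111

CD = 0.111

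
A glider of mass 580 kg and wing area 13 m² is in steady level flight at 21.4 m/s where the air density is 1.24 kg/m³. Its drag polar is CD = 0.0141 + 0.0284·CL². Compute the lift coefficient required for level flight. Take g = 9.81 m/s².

In steady level flight, lift balances weight: W = mg = 580 × 9.81 = 5689.8 N.
q = ½ρv² = ½ × 1.24 × 21.4² = 283.9 Pa.
CL = 2W/(ρv²S) = 2×5689.8/(1.24×21.4²×13) = 1.541.

CL = 1.54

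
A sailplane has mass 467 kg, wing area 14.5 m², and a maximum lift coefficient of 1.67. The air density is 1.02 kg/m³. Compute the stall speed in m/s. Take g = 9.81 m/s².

At stall, lift equals weight: L = W = m·g = 467 × 9.81 = 4581 N.
From L = ½ρV²S·CL,max = W: V_stall = √(2W/(ρSCL,max)) = √(2·4581/(1.02·14.5·1.67))
V_stall = √371 = 19.3 m/s

V_stall = 19.3 m/s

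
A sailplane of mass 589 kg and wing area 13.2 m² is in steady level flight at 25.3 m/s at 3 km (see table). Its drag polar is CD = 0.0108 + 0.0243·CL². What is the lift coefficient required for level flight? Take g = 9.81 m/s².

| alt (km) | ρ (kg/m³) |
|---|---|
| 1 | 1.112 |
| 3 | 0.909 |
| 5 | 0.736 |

CL = 1.5

At 3 km, from the table: ρ = 0.909 kg/m³.
Level flight ⇒ L = W = m·g = 589 × 9.81 = 5778.1 N.
q = ½ρv² = ½ × 0.909 × 25.3² = 290.9 Pa.
Required CL = L/(qS) = 5778.1/(290.9·13.2) = 1.505.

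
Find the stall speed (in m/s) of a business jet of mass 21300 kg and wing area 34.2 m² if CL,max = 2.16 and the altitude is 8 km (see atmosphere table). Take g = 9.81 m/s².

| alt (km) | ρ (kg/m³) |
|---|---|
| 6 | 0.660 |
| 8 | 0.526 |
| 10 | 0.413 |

V_stall = 104 m/s

At 8 km, from the table: ρ = 0.526 kg/m³.
At stall, lift equals weight: L = W = m·g = 21300 × 9.81 = 2.09×10^5 N.
V_stall = √(2W/(ρ·S·CL,max)) = √(2 × 2.09×10^5 / (0.526 × 34.2 × 2.16))
V_stall = √10760 = 104 m/s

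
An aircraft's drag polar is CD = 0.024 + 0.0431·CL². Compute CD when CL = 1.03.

CD = 0.0697

CD = 0.024 + 0.0431 × 1.03² = 0.024 + 0.04572 = 0.0697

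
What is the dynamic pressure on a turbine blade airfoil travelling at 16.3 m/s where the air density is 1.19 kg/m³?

q = ½ρv² = ½ × 1.19 × 16.3² = 158 Pa

q = 158 Pa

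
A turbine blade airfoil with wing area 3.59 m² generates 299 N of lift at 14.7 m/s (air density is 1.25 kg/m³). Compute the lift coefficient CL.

CL = 0.617

From L = ½ρv²S·CL, rearranging gives CL = 2L/(ρv²S).
CL = 2 × 299 / (1.25 × 14.7² × 3.59) = 0.617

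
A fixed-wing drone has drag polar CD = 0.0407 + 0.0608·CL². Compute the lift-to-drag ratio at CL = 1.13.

L/D = 9.55

CD = 0.0407 + 0.0608 × 1.13² = 0.1183
L/D = CL/CD = 1.13 / 0.1183 = 9.55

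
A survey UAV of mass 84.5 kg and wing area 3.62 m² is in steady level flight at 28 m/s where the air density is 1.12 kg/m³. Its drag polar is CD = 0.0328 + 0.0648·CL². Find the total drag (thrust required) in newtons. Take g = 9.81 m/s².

Weight W = mg = 84.5 × 9.81 = 828.95 N; in level flight L = W.
q = ½ρv² = ½ × 1.12 × 28² = 439 Pa.
Required CL = L/(qS) = 828.95/(439·3.62) = 0.5216.
CD = 0.0328 + 0.0648 × 0.5216² = 0.05043.
D = q·S·CD = 439 × 3.62 × 0.05043 = 80.15 N

D = 80.1 N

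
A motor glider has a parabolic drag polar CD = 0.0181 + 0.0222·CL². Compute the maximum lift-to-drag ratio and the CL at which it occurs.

(L/D)max = 24.9, at CL = 0.903

For CD = CD0 + K·CL², (L/D)max occurs at CL* = √(CD0/K) and equals 1/(2√(K·CD0)).
(L/D)max = 1/(2√(0.0222 × 0.0181)) = 1/(2 × 0.02005) = 24.9
CL* = √(0.0181/0.0222) = 0.903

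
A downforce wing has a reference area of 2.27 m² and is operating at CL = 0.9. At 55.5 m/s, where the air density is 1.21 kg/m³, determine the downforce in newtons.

L = 3810 N

L = ½ρv²S·CL = ½ × 1.21 × 55.5² × 2.27 × 0.9 = 3810 N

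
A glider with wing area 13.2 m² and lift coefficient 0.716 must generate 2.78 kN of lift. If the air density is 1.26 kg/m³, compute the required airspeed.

L = ½ρv²S·CL ⇒ v = √(2L/(ρ·S·CL))
v = √(2 × 2780 / (1.26 × 13.2 × 0.716)) = √466.9 = 21.6 m/s

v = 21.6 m/s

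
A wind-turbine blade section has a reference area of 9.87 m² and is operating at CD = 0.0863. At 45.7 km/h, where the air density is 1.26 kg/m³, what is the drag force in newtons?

Convert speed: v = 45.7 km/h ÷ 3.6 = 12.69 m/s.
D = ½ρv²S·CD = ½ × 1.26 × 12.69² × 9.87 × 0.0863 = 86.5 N

D = 86.5 N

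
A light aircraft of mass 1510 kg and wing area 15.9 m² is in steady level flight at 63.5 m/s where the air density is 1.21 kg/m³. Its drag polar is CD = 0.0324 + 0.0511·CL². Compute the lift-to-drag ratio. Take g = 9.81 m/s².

L/D = 9.58

Weight W = mg = 1510 × 9.81 = 14813 N; in level flight L = W.
Dynamic pressure q = 0.5 × 1.21 × 63.5² = 2440 Pa.
CL = W/(q·S) = 14813 / (2440 × 15.9) = 0.3819.
CD = 0.0324 + 0.0511 × 0.3819² = 0.03985.
L/D = CL/CD = 0.3819 / 0.03985 = 9.58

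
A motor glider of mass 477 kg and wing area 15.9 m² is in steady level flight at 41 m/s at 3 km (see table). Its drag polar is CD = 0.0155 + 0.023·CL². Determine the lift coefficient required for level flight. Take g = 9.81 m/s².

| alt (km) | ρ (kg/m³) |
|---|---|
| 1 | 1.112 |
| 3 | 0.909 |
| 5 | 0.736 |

CL = 0.385

At 3 km, from the table: ρ = 0.909 kg/m³.
In steady level flight, lift balances weight: W = mg = 477 × 9.81 = 4679.4 N.
Dynamic pressure q = 0.5 × 0.909 × 41² = 764 Pa.
CL = W/(q·S) = 4679.4 / (764 × 15.9) = 0.3852.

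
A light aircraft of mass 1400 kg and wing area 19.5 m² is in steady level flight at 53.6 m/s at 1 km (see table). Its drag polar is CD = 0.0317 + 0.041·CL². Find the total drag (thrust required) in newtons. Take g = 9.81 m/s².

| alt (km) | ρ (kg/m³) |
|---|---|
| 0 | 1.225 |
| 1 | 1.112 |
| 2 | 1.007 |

D = 1240 N

At 1 km, from the table: ρ = 1.112 kg/m³.
Level flight ⇒ L = W = m·g = 1400 × 9.81 = 13734 N.
q = ½ρv² = ½ × 1.112 × 53.6² = 1597 Pa.
Required CL = L/(qS) = 13734/(1597·19.5) = 0.4409.
CD = 0.0317 + 0.041 × 0.4409² = 0.03967.
D = q·S·CD = 1597 × 19.5 × 0.03967 = 1236 N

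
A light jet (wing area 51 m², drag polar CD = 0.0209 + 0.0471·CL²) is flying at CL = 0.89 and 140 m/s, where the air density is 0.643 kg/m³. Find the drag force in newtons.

CD = 0.0209 + 0.0471 × 0.89² = 0.05821
D = ½ρv²S·CD = ½ × 0.643 × 140² × 51 × 0.05821 = 18700 N

D = 18700 N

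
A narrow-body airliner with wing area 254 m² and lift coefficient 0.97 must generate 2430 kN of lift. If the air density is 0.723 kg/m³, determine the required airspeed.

L = ½ρv²S·CL ⇒ v = √(2L/(ρ·S·CL))
v = √(2 × 2.43×10^6 / (0.723 × 254 × 0.97)) = √27280 = 165 m/s

v = 165 m/s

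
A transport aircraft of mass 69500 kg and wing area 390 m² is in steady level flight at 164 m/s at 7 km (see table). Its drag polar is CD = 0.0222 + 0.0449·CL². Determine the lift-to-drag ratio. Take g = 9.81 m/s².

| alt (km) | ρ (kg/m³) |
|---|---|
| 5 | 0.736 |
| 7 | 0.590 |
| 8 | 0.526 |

At 7 km, from the table: ρ = 0.590 kg/m³.
Weight W = mg = 69500 × 9.81 = 6.818×10^5 N; in level flight L = W.
q = ½ρv² = ½ × 0.59 × 164² = 7934 Pa.
CL = W/(q·S) = 6.818×10^5 / (7934 × 390) = 0.2203.
CD = 0.0222 + 0.0449 × 0.2203² = 0.02438.
L/D = CL/CD = 0.2203 / 0.02438 = 9.04

L/D = 9.04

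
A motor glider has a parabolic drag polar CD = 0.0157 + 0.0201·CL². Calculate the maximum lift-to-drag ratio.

(L/D)max = 28.1

For CD = CD0 + K·CL², (L/D)max occurs at CL* = √(CD0/K) and equals 1/(2√(K·CD0)).
(L/D)max = 1/(2√(0.0201 × 0.0157)) = 1/(2 × 0.01776) = 28.1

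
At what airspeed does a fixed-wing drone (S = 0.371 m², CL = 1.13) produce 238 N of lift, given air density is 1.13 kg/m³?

L = ½ρv²S·CL ⇒ v = √(2L/(ρ·S·CL))
v = √(2 × 238 / (1.13 × 0.371 × 1.13)) = √1005 = 31.7 m/s

v = 31.7 m/s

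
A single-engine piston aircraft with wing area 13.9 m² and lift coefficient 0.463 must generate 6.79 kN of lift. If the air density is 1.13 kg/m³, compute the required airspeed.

v = 43.2 m/s

L = ½ρv²S·CL ⇒ v = √(2L/(ρ·S·CL))
v = √(2 × 6790 / (1.13 × 13.9 × 0.463)) = √1867 = 43.2 m/s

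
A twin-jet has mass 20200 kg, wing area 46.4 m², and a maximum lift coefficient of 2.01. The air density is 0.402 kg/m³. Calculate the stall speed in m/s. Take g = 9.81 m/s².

V_stall = 103 m/s

Stall occurs when L = W at CL,max. W = mg = 20200 × 9.81 = 1.982×10^5 N.
From L = ½ρV²S·CL,max = W: V_stall = √(2W/(ρSCL,max)) = √(2·1.982×10^5/(0.402·46.4·2.01))
V_stall = √10570 = 103 m/s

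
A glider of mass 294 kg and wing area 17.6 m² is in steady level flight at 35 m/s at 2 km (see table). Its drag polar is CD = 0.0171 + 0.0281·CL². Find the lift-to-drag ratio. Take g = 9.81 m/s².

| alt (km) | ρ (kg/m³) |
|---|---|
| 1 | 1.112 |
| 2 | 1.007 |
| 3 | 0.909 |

L/D = 13.9

At 2 km, from the table: ρ = 1.007 kg/m³.
In steady level flight, lift balances weight: W = mg = 294 × 9.81 = 2884.1 N.
Dynamic pressure q = 0.5 × 1.007 × 35² = 616.8 Pa.
CL = W/(q·S) = 2884.1 / (616.8 × 17.6) = 0.2657.
CD = 0.0171 + 0.0281 × 0.2657² = 0.01908.
L/D = CL/CD = 0.2657 / 0.01908 = 13.9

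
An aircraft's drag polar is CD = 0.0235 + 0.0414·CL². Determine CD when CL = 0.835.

CD = 0.0235 + 0.0414 × 0.835² = 0.0235 + 0.02887 = 0.0524

CD = 0.0524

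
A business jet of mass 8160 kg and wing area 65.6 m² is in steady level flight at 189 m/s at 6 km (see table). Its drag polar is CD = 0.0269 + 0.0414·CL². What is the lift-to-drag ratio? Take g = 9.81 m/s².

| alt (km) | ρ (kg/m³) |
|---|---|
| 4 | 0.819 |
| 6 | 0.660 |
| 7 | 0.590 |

L/D = 3.79

At 6 km, from the table: ρ = 0.660 kg/m³.
Weight W = mg = 8160 × 9.81 = 80050 N; in level flight L = W.
q = ½ρv² = ½ × 0.66 × 189² = 11790 Pa.
CL = W/(q·S) = 80050 / (11790 × 65.6) = 0.1035.
CD = 0.0269 + 0.0414 × 0.1035² = 0.02734.
L/D = CL/CD = 0.1035 / 0.02734 = 3.79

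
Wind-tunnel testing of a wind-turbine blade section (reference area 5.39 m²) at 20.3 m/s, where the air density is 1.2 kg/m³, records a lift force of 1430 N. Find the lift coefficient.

CL = 1.07

From L = ½ρv²S·CL, rearranging gives CL = 2L/(ρv²S).
CL = 2 × 1430 / (1.2 × 20.3² × 5.39) = 1.07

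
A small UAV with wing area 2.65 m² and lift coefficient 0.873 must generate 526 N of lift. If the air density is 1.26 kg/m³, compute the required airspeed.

L = ½ρv²S·CL ⇒ v = √(2L/(ρ·S·CL))
v = √(2 × 526 / (1.26 × 2.65 × 0.873)) = √360.9 = 19 m/s

v = 19 m/s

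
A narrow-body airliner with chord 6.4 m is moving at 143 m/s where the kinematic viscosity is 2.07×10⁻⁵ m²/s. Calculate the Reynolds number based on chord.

Re = 4.42×10^7

Re = v·c/ν = 143 × 6.4 / (2.07×10⁻⁵) = 4.42×10^7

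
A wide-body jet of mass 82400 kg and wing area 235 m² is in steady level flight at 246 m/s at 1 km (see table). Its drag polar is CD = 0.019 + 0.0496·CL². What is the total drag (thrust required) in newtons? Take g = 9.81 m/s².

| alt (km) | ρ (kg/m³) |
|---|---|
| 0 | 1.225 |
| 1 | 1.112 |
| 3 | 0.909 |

D = 1.54×10^5 N

At 1 km, from the table: ρ = 1.112 kg/m³.
Level flight ⇒ L = W = m·g = 82400 × 9.81 = 8.0834×10^5 N.
Dynamic pressure q = 0.5 × 1.112 × 246² = 33650 Pa.
CL = 2W/(ρv²S) = 2×8.0834×10^5/(1.112×246²×235) = 0.1022.
CD = 0.019 + 0.0496 × 0.1022² = 0.01952.
D = q·S·CD = 33650 × 235 × 0.01952 = 1.543×10^5 N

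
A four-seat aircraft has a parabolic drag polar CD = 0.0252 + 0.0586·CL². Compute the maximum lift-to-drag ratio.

(L/D)max = 13

For CD = CD0 + K·CL², (L/D)max occurs at CL* = √(CD0/K) and equals 1/(2√(K·CD0)).
(L/D)max = 1/(2√(0.0586 × 0.0252)) = 1/(2 × 0.03843) = 13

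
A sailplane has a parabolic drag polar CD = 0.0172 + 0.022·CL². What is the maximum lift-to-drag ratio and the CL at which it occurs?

For CD = CD0 + K·CL², (L/D)max occurs at CL* = √(CD0/K) and equals 1/(2√(K·CD0)).
(L/D)max = 1/(2√(0.022 × 0.0172)) = 1/(2 × 0.01945) = 25.7
CL* = √(0.0172/0.022) = 0.884

(L/D)max = 25.7, at CL = 0.884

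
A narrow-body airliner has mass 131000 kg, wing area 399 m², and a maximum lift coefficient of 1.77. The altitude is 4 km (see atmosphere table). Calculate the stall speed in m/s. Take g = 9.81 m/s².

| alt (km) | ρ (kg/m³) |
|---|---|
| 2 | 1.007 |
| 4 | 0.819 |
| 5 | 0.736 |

At 4 km, from the table: ρ = 0.819 kg/m³.
Stall occurs when L = W at CL,max. W = mg = 131000 × 9.81 = 1.285×10^6 N.
V_stall = √(2W/(ρ·S·CL,max)) = √(2 × 1.285×10^6 / (0.819 × 399 × 1.77))
V_stall = √4444 = 66.7 m/s

V_stall = 66.7 m/s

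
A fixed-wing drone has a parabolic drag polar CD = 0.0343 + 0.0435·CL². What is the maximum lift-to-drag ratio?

(L/D)max = 12.9

For CD = CD0 + K·CL², (L/D)max occurs at CL* = √(CD0/K) and equals 1/(2√(K·CD0)).
(L/D)max = 1/(2√(0.0435 × 0.0343)) = 1/(2 × 0.03863) = 12.9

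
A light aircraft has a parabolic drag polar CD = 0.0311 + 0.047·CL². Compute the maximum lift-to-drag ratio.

(L/D)max = 13.1

For CD = CD0 + K·CL², (L/D)max occurs at CL* = √(CD0/K) and equals 1/(2√(K·CD0)).
(L/D)max = 1/(2√(0.047 × 0.0311)) = 1/(2 × 0.03823) = 13.1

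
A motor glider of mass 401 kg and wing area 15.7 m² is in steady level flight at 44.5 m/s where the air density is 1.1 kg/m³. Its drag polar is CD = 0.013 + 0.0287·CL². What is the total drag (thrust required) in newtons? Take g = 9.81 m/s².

Weight W = mg = 401 × 9.81 = 3933.8 N; in level flight L = W.
q = ½ρv² = ½ × 1.1 × 44.5² = 1089 Pa.
Required CL = L/(qS) = 3933.8/(1089·15.7) = 0.2301.
CD = 0.013 + 0.0287 × 0.2301² = 0.01452.
D = q·S·CD = 1089 × 15.7 × 0.01452 = 248.3 N

D = 248 N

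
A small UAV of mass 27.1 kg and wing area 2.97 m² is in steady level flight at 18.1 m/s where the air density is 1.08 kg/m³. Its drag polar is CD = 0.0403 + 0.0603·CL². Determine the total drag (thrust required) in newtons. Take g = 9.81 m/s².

In steady level flight, lift balances weight: W = mg = 27.1 × 9.81 = 265.85 N.
q = ½ρv² = ½ × 1.08 × 18.1² = 176.9 Pa.
CL = W/(q·S) = 265.85 / (176.9 × 2.97) = 0.506.
CD = 0.0403 + 0.0603 × 0.506² = 0.05574.
D = q·S·CD = 176.9 × 2.97 × 0.05574 = 29.29 N

D = 29.3 N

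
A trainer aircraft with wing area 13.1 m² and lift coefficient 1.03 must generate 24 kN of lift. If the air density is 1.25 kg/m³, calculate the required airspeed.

v = 53.3 m/s

L = ½ρv²S·CL ⇒ v = √(2L/(ρ·S·CL))
v = √(2 × 24000 / (1.25 × 13.1 × 1.03)) = √2846 = 53.3 m/s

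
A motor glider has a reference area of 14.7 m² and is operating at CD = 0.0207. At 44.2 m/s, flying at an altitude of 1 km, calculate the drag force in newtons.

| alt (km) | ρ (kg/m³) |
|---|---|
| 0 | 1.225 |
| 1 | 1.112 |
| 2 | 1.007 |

At 1 km, from the table: ρ = 1.112 kg/m³.
D = ½ρv²S·CD = ½ × 1.112 × 44.2² × 14.7 × 0.0207 = 331 N

D = 331 N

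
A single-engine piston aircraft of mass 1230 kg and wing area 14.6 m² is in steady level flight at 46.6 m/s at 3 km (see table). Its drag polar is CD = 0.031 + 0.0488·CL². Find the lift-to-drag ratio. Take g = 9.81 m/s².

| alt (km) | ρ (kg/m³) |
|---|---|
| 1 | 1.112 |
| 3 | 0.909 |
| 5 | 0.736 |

At 3 km, from the table: ρ = 0.909 kg/m³.
Weight W = mg = 1230 × 9.81 = 12066 N; in level flight L = W.
Dynamic pressure q = 0.5 × 0.909 × 46.6² = 987 Pa.
CL = W/(q·S) = 12066 / (987 × 14.6) = 0.8374.
CD = 0.031 + 0.0488 × 0.8374² = 0.06522.
L/D = CL/CD = 0.8374 / 0.06522 = 12.8

L/D = 12.8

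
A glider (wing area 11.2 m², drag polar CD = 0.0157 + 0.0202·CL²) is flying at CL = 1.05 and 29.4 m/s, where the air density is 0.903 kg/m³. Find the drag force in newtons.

CD = 0.0157 + 0.0202 × 1.05² = 0.03797
D = ½ρv²S·CD = ½ × 0.903 × 29.4² × 11.2 × 0.03797 = 166 N

D = 166 N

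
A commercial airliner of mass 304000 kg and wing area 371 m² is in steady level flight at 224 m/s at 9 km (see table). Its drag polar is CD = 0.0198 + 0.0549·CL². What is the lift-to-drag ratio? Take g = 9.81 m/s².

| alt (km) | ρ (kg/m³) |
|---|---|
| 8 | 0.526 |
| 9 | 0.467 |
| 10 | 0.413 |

L/D = 15

At 9 km, from the table: ρ = 0.467 kg/m³.
In steady level flight, lift balances weight: W = mg = 304000 × 9.81 = 2.9822×10^6 N.
Dynamic pressure q = 0.5 × 0.467 × 224² = 11720 Pa.
CL = 2W/(ρv²S) = 2×2.9822×10^6/(0.467×224²×371) = 0.6861.
CD = 0.0198 + 0.0549 × 0.6861² = 0.04564.
L/D = CL/CD = 0.6861 / 0.04564 = 15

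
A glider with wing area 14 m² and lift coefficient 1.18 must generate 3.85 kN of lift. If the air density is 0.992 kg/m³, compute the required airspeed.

L = ½ρv²S·CL ⇒ v = √(2L/(ρ·S·CL))
v = √(2 × 3850 / (0.992 × 14 × 1.18)) = √469.9 = 21.7 m/s

v = 21.7 m/s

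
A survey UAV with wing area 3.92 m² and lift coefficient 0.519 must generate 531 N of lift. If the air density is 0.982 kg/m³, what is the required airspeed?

L = ½ρv²S·CL ⇒ v = √(2L/(ρ·S·CL))
v = √(2 × 531 / (0.982 × 3.92 × 0.519)) = √531.6 = 23.1 m/s

v = 23.1 m/s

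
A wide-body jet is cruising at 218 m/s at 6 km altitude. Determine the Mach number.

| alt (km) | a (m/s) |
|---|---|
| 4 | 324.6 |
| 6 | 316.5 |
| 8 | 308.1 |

At 6 km, from the table: a = 316.5 m/s.
M = v/a = 218 / 316.5 = 0.689

M = 0.689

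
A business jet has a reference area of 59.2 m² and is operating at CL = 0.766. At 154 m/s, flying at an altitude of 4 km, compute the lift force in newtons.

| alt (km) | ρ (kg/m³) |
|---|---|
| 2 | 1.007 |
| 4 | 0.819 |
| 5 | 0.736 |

At 4 km, from the table: ρ = 0.819 kg/m³.
L = ½ρv²S·CL = ½ × 0.819 × 154² × 59.2 × 0.766 = 4.4×10^5 N ≈ 440 kN

L = 4.4×10^5 N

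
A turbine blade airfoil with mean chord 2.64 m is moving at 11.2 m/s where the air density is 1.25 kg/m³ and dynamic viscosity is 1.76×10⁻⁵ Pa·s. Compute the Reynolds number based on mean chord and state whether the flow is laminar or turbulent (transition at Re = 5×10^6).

Re = 2.1×10^6 (laminar)

Re = ρ·v·c/μ = 1.25 × 11.2 × 2.64 / (1.76×10⁻⁵) = 2.1×10^6
Since 2.1×10^6 < 5×10^6, the flow is laminar.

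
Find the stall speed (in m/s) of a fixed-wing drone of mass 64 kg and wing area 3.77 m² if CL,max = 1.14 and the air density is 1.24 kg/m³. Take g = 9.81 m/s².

V_stall = 15.3 m/s

Stall occurs when L = W at CL,max. W = mg = 64 × 9.81 = 627.8 N.
V_stall = √(2W/(ρ·S·CL,max)) = √(2 × 627.8 / (1.24 × 3.77 × 1.14))
V_stall = √235.6 = 15.3 m/s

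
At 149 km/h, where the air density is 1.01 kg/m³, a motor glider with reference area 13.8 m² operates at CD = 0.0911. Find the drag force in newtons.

D = 1090 N

Convert speed: v = 149 km/h ÷ 3.6 = 41.39 m/s.
Dynamic pressure q = ½ρv² = ½ × 1.01 × 41.39² = 865.1 Pa.
D = q·S·CD = 865.1 × 13.8 × 0.0911 = 1090 N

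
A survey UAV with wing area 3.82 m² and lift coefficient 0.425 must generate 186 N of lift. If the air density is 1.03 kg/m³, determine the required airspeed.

L = ½ρv²S·CL ⇒ v = √(2L/(ρ·S·CL))
v = √(2 × 186 / (1.03 × 3.82 × 0.425)) = √222.5 = 14.9 m/s

v = 14.9 m/s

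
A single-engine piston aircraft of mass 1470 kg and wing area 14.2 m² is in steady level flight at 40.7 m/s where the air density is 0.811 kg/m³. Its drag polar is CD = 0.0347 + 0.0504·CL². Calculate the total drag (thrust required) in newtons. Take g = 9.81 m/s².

In steady level flight, lift balances weight: W = mg = 1470 × 9.81 = 14421 N.
Dynamic pressure q = 0.5 × 0.811 × 40.7² = 671.7 Pa.
CL = 2W/(ρv²S) = 2×14421/(0.811×40.7²×14.2) = 1.512.
CD = 0.0347 + 0.0504 × 1.512² = 0.1499.
D = q·S·CD = 671.7 × 14.2 × 0.1499 = 1430 N

D = 1430 N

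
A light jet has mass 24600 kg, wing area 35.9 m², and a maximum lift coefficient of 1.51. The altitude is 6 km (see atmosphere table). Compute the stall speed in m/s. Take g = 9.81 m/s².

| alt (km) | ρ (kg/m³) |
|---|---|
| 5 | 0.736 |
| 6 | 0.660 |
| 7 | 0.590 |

V_stall = 116 m/s

At 6 km, from the table: ρ = 0.660 kg/m³.
Weight W = mg = 24600 × 9.81 = 2.413×10^5 N.
From L = ½ρV²S·CL,max = W: V_stall = √(2W/(ρSCL,max)) = √(2·2.413×10^5/(0.66·35.9·1.51))
V_stall = √13490 = 116 m/s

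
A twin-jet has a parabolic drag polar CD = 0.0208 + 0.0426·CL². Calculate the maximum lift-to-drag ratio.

For CD = CD0 + K·CL², (L/D)max occurs at CL* = √(CD0/K) and equals 1/(2√(K·CD0)).
(L/D)max = 1/(2√(0.0426 × 0.0208)) = 1/(2 × 0.02977) = 16.8

(L/D)max = 16.8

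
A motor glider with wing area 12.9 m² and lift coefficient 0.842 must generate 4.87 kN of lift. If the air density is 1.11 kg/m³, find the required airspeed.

v = 28.4 m/s

L = ½ρv²S·CL ⇒ v = √(2L/(ρ·S·CL))
v = √(2 × 4870 / (1.11 × 12.9 × 0.842)) = √807.9 = 28.4 m/s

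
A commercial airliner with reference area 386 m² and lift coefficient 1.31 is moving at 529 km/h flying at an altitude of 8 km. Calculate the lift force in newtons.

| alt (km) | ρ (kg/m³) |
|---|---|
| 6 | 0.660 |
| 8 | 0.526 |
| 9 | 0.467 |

At 8 km, from the table: ρ = 0.526 kg/m³.
Convert speed: v = 529 km/h ÷ 3.6 = 146.9 m/s.
Dynamic pressure q = ½ρv² = ½ × 0.526 × 146.9² = 5679 Pa.
L = q·S·CL = 5679 × 386 × 1.31 = 2.87×10^6 N ≈ 2870 kN

L = 2.87×10^6 N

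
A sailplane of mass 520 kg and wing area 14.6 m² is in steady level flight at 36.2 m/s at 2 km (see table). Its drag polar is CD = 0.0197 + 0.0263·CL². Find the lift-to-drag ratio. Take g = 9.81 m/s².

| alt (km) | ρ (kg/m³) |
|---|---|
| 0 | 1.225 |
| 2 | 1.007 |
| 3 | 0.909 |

At 2 km, from the table: ρ = 1.007 kg/m³.
Level flight ⇒ L = W = m·g = 520 × 9.81 = 5101.2 N.
Dynamic pressure q = 0.5 × 1.007 × 36.2² = 659.8 Pa.
CL = W/(q·S) = 5101.2 / (659.8 × 14.6) = 0.5295.
CD = 0.0197 + 0.0263 × 0.5295² = 0.02707.
L/D = CL/CD = 0.5295 / 0.02707 = 19.6

L/D = 19.6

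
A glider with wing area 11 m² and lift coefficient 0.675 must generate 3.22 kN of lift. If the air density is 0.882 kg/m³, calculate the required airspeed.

v = 31.4 m/s

L = ½ρv²S·CL ⇒ v = √(2L/(ρ·S·CL))
v = √(2 × 3220 / (0.882 × 11 × 0.675)) = √983.4 = 31.4 m/s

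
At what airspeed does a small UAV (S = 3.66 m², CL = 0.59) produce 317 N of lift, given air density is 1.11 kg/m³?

L = ½ρv²S·CL ⇒ v = √(2L/(ρ·S·CL))
v = √(2 × 317 / (1.11 × 3.66 × 0.59)) = √264.5 = 16.3 m/s

v = 16.3 m/s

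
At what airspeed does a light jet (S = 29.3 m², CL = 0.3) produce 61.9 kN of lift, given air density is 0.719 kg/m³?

L = ½ρv²S·CL ⇒ v = √(2L/(ρ·S·CL))
v = √(2 × 61900 / (0.719 × 29.3 × 0.3)) = √19590 = 140 m/s

v = 140 m/s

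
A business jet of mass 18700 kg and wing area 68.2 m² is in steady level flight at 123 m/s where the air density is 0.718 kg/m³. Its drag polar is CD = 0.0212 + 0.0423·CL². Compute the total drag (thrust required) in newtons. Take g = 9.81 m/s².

D = 11700 N

Level flight ⇒ L = W = m·g = 18700 × 9.81 = 1.8345×10^5 N.
q = ½ρv² = ½ × 0.718 × 123² = 5431 Pa.
CL = W/(q·S) = 1.8345×10^5 / (5431 × 68.2) = 0.4952.
CD = 0.0212 + 0.0423 × 0.4952² = 0.03157.
D = q·S·CD = 5431 × 68.2 × 0.03157 = 11700 N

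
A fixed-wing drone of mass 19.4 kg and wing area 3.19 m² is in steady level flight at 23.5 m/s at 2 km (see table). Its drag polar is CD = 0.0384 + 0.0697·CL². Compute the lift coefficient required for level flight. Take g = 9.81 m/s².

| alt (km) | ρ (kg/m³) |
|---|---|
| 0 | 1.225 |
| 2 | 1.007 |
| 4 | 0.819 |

CL = 0.215

At 2 km, from the table: ρ = 1.007 kg/m³.
Weight W = mg = 19.4 × 9.81 = 190.31 N; in level flight L = W.
q = ½ρv² = ½ × 1.007 × 23.5² = 278.1 Pa.
CL = 2W/(ρv²S) = 2×190.31/(1.007×23.5²×3.19) = 0.2146.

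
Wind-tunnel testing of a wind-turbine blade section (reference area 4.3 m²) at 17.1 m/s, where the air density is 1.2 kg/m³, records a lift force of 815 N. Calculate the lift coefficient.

CL = 1.08

From L = ½ρv²S·CL, rearranging gives CL = 2L/(ρv²S).
CL = 2 × 815 / (1.2 × 17.1² × 4.3) = 1.08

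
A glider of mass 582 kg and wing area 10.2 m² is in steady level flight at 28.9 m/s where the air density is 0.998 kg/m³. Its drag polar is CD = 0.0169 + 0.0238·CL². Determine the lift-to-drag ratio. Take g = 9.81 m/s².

L/D = 22.4

In steady level flight, lift balances weight: W = mg = 582 × 9.81 = 5709.4 N.
Dynamic pressure q = 0.5 × 0.998 × 28.9² = 416.8 Pa.
Required CL = L/(qS) = 5709.4/(416.8·10.2) = 1.343.
CD = 0.0169 + 0.0238 × 1.343² = 0.05983.
L/D = CL/CD = 1.343 / 0.05983 = 22.4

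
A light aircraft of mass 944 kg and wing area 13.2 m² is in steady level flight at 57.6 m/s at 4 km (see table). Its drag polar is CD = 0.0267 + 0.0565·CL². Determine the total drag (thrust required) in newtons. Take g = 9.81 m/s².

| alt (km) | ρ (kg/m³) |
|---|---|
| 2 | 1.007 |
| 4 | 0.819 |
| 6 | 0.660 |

D = 749 N

At 4 km, from the table: ρ = 0.819 kg/m³.
Level flight ⇒ L = W = m·g = 944 × 9.81 = 9260.6 N.
q = ½ρv² = ½ × 0.819 × 57.6² = 1359 Pa.
Required CL = L/(qS) = 9260.6/(1359·13.2) = 0.5164.
CD = 0.0267 + 0.0565 × 0.5164² = 0.04177.
D = q·S·CD = 1359 × 13.2 × 0.04177 = 749 N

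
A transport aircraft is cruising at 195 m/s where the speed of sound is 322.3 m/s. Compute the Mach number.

M = 0.605

M = v/a = 195 / 322.3 = 0.605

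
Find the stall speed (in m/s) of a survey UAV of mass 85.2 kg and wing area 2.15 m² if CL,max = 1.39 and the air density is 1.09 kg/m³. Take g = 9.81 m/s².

Stall occurs when L = W at CL,max. W = mg = 85.2 × 9.81 = 835.8 N.
V_stall = √(2W/(ρ·S·CL,max)) = √(2 × 835.8 / (1.09 × 2.15 × 1.39))
V_stall = √513.2 = 22.7 m/s

V_stall = 22.7 m/s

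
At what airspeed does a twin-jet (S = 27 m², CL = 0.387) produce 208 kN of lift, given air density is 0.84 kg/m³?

v = 218 m/s

L = ½ρv²S·CL ⇒ v = √(2L/(ρ·S·CL))
v = √(2 × 2.08×10^5 / (0.84 × 27 × 0.387)) = √47400 = 218 m/s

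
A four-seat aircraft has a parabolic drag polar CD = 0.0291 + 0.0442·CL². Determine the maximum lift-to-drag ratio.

(L/D)max = 13.9

For CD = CD0 + K·CL², (L/D)max occurs at CL* = √(CD0/K) and equals 1/(2√(K·CD0)).
(L/D)max = 1/(2√(0.0442 × 0.0291)) = 1/(2 × 0.03586) = 13.9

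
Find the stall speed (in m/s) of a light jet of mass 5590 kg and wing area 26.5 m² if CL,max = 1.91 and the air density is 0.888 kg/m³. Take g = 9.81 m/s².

Stall occurs when L = W at CL,max. W = mg = 5590 × 9.81 = 54840 N.
From L = ½ρV²S·CL,max = W: V_stall = √(2W/(ρSCL,max)) = √(2·54840/(0.888·26.5·1.91))
V_stall = √2440 = 49.4 m/s

V_stall = 49.4 m/s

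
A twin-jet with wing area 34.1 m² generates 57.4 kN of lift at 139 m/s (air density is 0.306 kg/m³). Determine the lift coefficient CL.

From L = ½ρv²S·CL, rearranging gives CL = 2L/(ρv²S).
CL = 2 × 57400 / (0.306 × 139² × 34.1) = 0.569

CL = 0.569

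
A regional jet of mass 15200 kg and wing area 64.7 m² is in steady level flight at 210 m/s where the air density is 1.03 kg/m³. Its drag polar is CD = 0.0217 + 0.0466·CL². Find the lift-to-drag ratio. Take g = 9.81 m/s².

L/D = 4.58

Level flight ⇒ L = W = m·g = 15200 × 9.81 = 1.4911×10^5 N.
q = ½ρv² = ½ × 1.03 × 210² = 22710 Pa.
CL = W/(q·S) = 1.4911×10^5 / (22710 × 64.7) = 0.1015.
CD = 0.0217 + 0.0466 × 0.1015² = 0.02218.
L/D = CL/CD = 0.1015 / 0.02218 = 4.58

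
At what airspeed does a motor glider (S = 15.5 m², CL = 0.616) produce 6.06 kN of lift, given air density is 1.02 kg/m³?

v = 35.3 m/s

L = ½ρv²S·CL ⇒ v = √(2L/(ρ·S·CL))
v = √(2 × 6060 / (1.02 × 15.5 × 0.616)) = √1244 = 35.3 m/s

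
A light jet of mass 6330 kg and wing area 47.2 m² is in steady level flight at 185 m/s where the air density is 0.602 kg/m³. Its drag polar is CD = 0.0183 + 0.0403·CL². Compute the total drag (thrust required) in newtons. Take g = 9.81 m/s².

D = 9220 N

In steady level flight, lift balances weight: W = mg = 6330 × 9.81 = 62097 N.
Dynamic pressure q = 0.5 × 0.602 × 185² = 10300 Pa.
Required CL = L/(qS) = 62097/(10300·47.2) = 0.1277.
CD = 0.0183 + 0.0403 × 0.1277² = 0.01896.
D = q·S·CD = 10300 × 47.2 × 0.01896 = 9218 N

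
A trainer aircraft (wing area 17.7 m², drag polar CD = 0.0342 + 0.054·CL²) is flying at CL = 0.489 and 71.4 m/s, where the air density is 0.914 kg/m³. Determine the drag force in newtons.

D = 1940 N

CD = 0.0342 + 0.054 × 0.489² = 0.04711
D = ½ρv²S·CD = ½ × 0.914 × 71.4² × 17.7 × 0.04711 = 1940 N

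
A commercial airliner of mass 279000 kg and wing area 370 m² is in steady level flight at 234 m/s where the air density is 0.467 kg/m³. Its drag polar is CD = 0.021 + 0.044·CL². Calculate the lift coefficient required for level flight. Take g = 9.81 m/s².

CL = 0.579

Level flight ⇒ L = W = m·g = 279000 × 9.81 = 2.737×10^6 N.
q = ½ρv² = ½ × 0.467 × 234² = 12790 Pa.
CL = 2W/(ρv²S) = 2×2.737×10^6/(0.467×234²×370) = 0.5786.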